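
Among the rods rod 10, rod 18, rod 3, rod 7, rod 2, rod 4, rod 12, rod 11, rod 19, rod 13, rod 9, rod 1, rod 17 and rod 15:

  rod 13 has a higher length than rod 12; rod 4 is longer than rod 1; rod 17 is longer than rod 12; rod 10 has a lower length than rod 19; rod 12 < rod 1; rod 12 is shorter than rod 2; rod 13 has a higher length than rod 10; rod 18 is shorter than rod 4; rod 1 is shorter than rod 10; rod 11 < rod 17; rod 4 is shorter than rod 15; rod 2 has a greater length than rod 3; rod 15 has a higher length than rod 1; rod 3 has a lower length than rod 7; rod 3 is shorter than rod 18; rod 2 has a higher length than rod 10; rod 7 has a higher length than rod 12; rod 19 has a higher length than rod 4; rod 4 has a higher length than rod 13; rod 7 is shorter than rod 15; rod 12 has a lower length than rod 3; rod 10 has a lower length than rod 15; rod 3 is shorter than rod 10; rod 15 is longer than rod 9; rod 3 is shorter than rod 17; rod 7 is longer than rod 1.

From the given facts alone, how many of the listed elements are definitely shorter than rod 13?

4

The elements the relations force below rod 13 are rod 12, rod 1, rod 3, rod 10 — no chain reaches any other.
That is 4.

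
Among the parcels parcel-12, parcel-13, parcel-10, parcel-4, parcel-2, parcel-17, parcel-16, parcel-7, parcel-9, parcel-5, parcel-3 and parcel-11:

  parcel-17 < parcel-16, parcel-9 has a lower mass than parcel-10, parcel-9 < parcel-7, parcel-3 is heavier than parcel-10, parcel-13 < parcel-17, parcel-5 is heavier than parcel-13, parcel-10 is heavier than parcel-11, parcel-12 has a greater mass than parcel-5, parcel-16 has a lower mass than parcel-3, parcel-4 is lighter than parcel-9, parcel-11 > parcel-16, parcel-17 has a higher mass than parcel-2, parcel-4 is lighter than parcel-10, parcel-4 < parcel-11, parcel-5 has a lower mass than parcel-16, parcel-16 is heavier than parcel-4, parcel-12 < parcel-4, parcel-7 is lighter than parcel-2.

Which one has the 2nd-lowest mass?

parcel-5

Chaining the given pairs: parcel-13 < parcel-5 < parcel-12 < parcel-4 < parcel-9 < parcel-7 < parcel-2 < parcel-17 < parcel-16 < parcel-11 < parcel-10 < parcel-3.
Counting 2 from the smallest end gives parcel-5.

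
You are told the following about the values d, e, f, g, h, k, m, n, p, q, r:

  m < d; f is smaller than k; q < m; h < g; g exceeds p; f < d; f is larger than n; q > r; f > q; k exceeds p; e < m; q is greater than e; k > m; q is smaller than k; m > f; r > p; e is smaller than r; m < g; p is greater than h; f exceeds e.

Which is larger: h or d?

h < p and p < r give h < r.
With r < q: h < p < r < q.
With q < f: h < p < r < q < f.
Then f < d extends the chain to d.
So h < d; d is the larger of the two.

d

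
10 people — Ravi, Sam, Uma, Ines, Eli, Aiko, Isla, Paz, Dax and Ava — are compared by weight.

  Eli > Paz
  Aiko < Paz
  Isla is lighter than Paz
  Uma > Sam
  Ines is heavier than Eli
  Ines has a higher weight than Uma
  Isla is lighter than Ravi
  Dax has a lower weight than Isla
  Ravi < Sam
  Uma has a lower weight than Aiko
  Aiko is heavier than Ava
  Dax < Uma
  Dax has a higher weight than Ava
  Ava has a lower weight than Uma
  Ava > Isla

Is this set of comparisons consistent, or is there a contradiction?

Chaining the given relations yields Ava < Dax < Isla, so Ava < Isla. But one relation states Isla < Ava. These cannot both hold.

inconsistent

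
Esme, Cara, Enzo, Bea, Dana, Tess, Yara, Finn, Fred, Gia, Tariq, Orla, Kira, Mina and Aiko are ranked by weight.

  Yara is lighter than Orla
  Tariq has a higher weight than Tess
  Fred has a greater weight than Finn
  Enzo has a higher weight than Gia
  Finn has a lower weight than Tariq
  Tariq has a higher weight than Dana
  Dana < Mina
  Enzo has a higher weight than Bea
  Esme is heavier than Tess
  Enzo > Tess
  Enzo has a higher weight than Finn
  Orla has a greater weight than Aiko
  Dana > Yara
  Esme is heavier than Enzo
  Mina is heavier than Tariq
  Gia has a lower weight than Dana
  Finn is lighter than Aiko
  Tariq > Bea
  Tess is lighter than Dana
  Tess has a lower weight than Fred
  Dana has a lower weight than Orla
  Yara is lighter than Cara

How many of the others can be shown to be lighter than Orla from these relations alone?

From Orla the given relations immediately reach Aiko, Yara, Dana.
From those, Tess, Finn, Gia — 6 in total.
No other element is forced below Orla by the given relations, so the count is 6.

6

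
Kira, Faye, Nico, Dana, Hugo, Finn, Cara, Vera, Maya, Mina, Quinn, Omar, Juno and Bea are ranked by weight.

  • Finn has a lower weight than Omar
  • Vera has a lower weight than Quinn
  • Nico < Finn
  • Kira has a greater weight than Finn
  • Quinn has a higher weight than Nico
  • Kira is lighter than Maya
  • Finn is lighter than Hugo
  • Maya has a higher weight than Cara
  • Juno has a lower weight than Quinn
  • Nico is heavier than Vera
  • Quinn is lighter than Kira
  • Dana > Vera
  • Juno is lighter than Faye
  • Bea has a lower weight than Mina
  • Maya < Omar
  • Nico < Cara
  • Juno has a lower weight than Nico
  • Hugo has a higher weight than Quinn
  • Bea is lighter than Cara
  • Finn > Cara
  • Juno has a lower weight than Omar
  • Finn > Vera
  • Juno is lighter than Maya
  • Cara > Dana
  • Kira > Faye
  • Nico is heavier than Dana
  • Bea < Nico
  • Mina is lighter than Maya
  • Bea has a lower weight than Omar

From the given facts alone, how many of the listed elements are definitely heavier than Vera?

9

The elements the relations force above Vera are Dana, Nico, Cara, Quinn, Finn, Kira, Maya, Omar, Hugo — no chain reaches any other.
That is 9.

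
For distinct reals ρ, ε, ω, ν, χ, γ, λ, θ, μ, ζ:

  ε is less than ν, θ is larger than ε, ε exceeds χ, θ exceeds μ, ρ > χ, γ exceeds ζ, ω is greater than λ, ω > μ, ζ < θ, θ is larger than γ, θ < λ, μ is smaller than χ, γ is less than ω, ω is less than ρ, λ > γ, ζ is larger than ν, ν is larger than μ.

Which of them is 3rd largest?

Piecing the relations together gives one ordering: μ < χ < ε < ν < ζ < γ < θ < λ < ω < ρ.
The 3rd largest is λ.

λ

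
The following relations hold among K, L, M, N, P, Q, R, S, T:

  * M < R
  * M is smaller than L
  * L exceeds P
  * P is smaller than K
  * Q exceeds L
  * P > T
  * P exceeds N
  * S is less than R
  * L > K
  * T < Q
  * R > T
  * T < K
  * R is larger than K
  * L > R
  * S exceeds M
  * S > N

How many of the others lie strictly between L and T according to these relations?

Chaining upward from T reaches: P, K, R, Q.
Chaining downward from L reaches: N, M, P, K, S, R.
Strictly between T and L are those in both lists: P, K, R — 3 elements.

3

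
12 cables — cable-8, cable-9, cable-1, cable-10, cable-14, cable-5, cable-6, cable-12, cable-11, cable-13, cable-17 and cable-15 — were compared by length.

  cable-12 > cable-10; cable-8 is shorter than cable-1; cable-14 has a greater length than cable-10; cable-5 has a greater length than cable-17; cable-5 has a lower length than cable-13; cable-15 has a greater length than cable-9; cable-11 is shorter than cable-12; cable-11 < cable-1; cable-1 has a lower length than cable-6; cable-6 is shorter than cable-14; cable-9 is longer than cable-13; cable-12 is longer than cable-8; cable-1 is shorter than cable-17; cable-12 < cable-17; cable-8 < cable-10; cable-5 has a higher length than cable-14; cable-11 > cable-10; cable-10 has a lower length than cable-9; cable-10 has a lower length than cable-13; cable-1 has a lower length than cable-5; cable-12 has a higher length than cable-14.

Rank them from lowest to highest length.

cable-8 < cable-10 < cable-11 < cable-1 < cable-6 < cable-14 < cable-12 < cable-17 < cable-5 < cable-13 < cable-9 < cable-15

Each adjacent pair is fixed by a given relation: cable-8 < cable-10; cable-10 < cable-11; cable-11 < cable-1; cable-1 < cable-6; cable-6 < cable-14; cable-14 < cable-12; cable-12 < cable-17; cable-17 < cable-5; cable-5 < cable-13; cable-13 < cable-9; cable-9 < cable-15. Chaining them end to end gives the full order.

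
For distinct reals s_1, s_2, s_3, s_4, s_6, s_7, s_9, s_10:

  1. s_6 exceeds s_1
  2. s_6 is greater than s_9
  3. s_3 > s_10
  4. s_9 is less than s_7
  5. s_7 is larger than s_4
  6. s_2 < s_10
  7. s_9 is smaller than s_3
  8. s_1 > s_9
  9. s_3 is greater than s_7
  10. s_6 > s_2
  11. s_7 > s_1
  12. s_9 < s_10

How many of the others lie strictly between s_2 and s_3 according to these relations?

The relations place s_2 below s_3. An element lies strictly between them when it is forced above s_2 and also forced below s_3.
Above s_2: {s_10, s_6}. Below s_3: {s_9, s_1, s_10, s_4, s_7}.
Intersection: {s_10} — 1.

1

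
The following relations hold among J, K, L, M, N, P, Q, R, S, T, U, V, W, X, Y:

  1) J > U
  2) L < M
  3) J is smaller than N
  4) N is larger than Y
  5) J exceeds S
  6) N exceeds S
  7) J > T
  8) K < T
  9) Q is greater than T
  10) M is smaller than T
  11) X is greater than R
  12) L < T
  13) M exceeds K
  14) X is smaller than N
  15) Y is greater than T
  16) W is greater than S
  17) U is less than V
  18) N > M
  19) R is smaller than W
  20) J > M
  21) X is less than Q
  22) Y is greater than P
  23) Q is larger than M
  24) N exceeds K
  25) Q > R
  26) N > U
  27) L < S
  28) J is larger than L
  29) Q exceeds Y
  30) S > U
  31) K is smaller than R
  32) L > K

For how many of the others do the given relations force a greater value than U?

Directly above U: S, J, N, V.
One step further: W (5 so far).
No other element is forced above U by the given relations, so the count is 5.

5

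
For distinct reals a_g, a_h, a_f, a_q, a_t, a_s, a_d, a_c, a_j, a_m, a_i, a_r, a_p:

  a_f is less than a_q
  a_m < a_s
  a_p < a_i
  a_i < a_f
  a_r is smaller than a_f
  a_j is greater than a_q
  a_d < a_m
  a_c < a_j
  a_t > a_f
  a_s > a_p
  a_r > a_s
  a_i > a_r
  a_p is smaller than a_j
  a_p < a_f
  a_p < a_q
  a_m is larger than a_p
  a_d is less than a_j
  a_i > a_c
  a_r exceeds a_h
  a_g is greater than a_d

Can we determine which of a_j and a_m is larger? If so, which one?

a_j

The relevant relations are a_m < a_s; a_s < a_r; a_r < a_i; a_i < a_f; a_f < a_q; a_q < a_j.
Chaining these gives a_m < a_s < a_r < a_i < a_f < a_q < a_j.
So a_j is larger.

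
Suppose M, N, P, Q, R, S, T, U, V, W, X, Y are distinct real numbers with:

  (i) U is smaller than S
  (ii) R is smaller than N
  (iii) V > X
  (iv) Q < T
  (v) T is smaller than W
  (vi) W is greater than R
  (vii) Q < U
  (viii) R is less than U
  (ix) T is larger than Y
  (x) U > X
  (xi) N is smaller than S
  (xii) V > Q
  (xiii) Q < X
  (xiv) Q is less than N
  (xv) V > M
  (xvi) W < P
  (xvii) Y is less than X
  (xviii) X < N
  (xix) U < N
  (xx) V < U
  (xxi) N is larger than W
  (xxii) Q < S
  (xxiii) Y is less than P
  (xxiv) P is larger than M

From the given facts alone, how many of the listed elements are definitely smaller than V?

Directly below V: Q, M, X.
One step further: Y (4 so far).
Nothing else is reachable below V; 4 in all.

4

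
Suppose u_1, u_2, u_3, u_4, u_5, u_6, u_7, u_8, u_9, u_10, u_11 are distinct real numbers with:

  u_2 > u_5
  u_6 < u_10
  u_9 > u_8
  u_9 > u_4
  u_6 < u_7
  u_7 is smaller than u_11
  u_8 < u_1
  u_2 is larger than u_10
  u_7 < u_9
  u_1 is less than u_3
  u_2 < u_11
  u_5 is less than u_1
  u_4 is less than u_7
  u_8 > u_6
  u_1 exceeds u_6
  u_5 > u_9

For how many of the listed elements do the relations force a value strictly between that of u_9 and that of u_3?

2

The relations place u_9 below u_3. An element lies strictly between them when it is forced above u_9 and also forced below u_3.
Above u_9: {u_5, u_1, u_2, u_11}. Below u_3: {u_4, u_6, u_8, u_7, u_5, u_1}.
Intersection: {u_5, u_1} — 2.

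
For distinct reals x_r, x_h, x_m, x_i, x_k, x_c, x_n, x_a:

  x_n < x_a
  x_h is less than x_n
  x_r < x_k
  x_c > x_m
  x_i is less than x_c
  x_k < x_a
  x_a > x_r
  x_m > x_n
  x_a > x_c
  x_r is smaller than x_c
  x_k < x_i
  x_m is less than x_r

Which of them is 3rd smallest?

x_m

Piecing the relations together gives one ordering: x_h < x_n < x_m < x_r < x_k < x_i < x_c < x_a.
Counting 3 from the smallest end gives x_m.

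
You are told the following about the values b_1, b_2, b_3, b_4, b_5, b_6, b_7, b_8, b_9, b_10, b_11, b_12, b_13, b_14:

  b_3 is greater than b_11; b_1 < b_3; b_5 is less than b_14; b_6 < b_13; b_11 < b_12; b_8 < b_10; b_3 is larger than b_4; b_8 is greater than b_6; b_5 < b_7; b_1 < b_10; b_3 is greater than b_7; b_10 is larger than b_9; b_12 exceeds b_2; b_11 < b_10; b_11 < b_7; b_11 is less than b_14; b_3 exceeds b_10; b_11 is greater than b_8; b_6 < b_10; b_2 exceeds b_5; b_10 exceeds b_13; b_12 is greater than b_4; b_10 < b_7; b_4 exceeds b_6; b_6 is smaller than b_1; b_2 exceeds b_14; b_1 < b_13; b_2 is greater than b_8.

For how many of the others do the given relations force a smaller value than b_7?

The elements the relations force below b_7 are b_6, b_1, b_5, b_9, b_8, b_13, b_11, b_10 — no chain reaches any other.
That is 8.

8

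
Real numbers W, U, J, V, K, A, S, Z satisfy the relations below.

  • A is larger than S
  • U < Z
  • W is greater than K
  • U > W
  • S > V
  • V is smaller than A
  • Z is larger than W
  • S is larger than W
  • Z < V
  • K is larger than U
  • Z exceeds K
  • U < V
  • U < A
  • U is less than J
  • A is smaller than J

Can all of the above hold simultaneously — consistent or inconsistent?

Chaining the given relations yields U < K < W, so U < W. But one relation states W < U. These cannot both hold.

inconsistent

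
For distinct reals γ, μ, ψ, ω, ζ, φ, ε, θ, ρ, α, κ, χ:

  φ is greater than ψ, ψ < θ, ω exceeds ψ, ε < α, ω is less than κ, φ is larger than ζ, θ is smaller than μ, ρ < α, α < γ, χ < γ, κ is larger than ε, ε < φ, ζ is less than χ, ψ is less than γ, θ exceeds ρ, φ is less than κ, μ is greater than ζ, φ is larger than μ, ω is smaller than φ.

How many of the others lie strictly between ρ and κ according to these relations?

3

Chaining upward from ρ reaches: α, θ, μ, φ, γ.
Chaining downward from κ reaches: ψ, ζ, ε, θ, μ, ω, φ.
Strictly between ρ and κ are those in both lists: θ, μ, φ — 3 elements.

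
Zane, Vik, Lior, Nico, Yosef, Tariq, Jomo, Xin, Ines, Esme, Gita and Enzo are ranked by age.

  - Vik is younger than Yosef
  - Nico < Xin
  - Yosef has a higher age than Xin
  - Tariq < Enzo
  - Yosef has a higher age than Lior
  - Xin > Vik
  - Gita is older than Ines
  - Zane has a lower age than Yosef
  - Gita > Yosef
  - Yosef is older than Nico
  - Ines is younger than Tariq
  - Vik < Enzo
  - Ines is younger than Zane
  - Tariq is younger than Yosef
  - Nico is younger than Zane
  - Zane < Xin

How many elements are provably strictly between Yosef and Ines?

Chaining upward from Ines reaches: Zane, Xin, Tariq, Enzo, Gita.
Chaining downward from Yosef reaches: Nico, Zane, Lior, Vik, Xin, Tariq.
Strictly between Ines and Yosef are those in both lists: Zane, Xin, Tariq — 3 elements.

3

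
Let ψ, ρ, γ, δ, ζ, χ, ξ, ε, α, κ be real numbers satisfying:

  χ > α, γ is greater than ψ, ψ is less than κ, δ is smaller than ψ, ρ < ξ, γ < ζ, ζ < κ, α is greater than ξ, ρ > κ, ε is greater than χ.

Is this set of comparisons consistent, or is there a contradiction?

consistent

The single ordering δ < ψ < γ < ζ < κ < ρ < ξ < α < χ < ε satisfies every listed relation, so no contradiction arises.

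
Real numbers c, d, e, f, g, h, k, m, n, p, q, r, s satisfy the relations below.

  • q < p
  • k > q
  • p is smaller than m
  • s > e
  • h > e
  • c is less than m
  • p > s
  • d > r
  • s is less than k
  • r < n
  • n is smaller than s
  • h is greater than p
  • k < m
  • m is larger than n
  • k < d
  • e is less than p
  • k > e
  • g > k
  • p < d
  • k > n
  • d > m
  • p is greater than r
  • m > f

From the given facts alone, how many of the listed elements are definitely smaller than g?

6

The elements the relations force below g are q, r, n, e, s, k — no chain reaches any other.
That is 6.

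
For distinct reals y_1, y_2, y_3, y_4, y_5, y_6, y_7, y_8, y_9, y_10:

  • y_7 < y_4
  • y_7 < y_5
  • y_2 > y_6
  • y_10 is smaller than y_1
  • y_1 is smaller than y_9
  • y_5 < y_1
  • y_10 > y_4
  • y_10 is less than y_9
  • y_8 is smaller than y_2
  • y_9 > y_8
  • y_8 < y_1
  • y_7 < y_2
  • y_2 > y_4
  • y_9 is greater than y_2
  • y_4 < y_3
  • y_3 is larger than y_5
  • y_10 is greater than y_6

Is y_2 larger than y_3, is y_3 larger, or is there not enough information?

undetermined

Following every chain through y_3: below y_3 we get y_7, y_5, y_4.
y_2 is not reached, and no chain runs the other way from y_2 to y_3.
So the given relations leave the order of y_3 and y_2 undetermined.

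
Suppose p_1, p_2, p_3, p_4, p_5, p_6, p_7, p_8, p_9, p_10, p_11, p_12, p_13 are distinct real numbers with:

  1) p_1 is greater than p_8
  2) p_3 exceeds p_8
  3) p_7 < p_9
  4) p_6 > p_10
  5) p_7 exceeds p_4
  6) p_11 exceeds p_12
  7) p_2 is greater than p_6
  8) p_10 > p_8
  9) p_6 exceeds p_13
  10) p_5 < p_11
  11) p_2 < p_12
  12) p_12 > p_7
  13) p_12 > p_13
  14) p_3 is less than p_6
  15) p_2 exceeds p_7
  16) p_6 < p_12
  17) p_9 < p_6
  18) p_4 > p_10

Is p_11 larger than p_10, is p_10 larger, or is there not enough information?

Chaining the given relations: p_10 < p_4 < p_7 < p_9 < p_6 < p_2 < p_12 < p_11.
So p_11 is larger.

p_11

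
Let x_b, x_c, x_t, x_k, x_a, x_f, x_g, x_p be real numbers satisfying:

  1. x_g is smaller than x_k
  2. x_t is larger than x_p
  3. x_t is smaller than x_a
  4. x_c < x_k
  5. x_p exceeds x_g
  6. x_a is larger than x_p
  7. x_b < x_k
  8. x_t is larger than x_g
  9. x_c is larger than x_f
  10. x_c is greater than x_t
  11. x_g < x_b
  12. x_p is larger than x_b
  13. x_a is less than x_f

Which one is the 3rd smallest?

Piecing the relations together gives one ordering: x_g < x_b < x_p < x_t < x_a < x_f < x_c < x_k.
Counting 3 from the smallest end gives x_p.

x_p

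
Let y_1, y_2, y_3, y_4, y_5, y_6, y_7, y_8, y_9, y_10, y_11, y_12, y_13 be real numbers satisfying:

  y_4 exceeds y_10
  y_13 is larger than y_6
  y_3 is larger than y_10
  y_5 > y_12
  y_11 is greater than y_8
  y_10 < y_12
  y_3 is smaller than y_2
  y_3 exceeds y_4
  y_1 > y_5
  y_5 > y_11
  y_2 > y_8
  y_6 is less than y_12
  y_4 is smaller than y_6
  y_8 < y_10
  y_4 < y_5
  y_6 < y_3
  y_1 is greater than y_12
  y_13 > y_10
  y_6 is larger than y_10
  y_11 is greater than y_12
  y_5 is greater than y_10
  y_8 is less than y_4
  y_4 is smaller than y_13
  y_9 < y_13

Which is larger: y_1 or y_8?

The relevant relations are y_8 < y_10; y_10 < y_4; y_4 < y_6; y_6 < y_12; y_12 < y_11; y_11 < y_5; y_5 < y_1.
Chaining these gives y_8 < y_10 < y_4 < y_6 < y_12 < y_11 < y_5 < y_1.
So y_8 < y_1; y_1 is the larger of the two.

y_1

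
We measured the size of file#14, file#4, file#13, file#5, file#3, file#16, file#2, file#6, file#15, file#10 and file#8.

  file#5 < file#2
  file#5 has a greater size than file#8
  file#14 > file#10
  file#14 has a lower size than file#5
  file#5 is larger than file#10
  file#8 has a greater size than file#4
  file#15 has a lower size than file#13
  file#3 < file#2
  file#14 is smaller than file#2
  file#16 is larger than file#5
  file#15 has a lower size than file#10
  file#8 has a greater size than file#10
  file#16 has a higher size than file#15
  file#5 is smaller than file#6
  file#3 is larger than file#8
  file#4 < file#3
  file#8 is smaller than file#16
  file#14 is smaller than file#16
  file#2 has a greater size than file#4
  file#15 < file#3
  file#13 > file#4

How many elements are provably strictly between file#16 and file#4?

2

The relations place file#4 below file#16. An element lies strictly between them when it is forced above file#4 and also forced below file#16.
Above file#4: {file#8, file#5, file#3, file#2, file#13, file#6}. Below file#16: {file#15, file#10, file#14, file#8, file#5}.
Intersection: {file#8, file#5} — 2.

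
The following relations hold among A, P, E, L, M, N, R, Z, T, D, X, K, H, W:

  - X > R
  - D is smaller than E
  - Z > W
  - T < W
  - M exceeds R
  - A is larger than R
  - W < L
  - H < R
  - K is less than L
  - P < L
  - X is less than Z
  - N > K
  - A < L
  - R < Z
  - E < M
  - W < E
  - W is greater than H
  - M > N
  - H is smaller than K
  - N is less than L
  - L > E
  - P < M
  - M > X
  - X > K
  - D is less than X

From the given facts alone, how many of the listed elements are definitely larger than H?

Directly above H: W, R, K.
One step further: E, A, N, X, L, Z, M (10 so far).
Nothing else is reachable above H; 10 in all.

10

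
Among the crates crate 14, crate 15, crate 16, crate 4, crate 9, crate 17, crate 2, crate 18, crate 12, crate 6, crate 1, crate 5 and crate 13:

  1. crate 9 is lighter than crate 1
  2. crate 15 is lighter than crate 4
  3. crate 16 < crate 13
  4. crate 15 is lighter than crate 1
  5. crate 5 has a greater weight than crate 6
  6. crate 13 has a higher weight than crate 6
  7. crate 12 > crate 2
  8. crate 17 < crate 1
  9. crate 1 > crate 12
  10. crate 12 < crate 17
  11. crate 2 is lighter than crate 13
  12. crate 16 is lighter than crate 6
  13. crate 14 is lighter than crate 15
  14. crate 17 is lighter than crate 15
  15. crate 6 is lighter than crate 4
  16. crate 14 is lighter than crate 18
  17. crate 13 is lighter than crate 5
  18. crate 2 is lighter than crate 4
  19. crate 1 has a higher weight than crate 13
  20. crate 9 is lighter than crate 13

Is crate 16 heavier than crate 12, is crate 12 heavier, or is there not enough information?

undetermined

Following every chain through crate 12: above crate 12 we get crate 17, crate 15, crate 1, crate 4; below crate 12 we get crate 2.
crate 16 is not reached, and no chain runs the other way from crate 16 to crate 12.
So the given relations leave the order of crate 12 and crate 16 undetermined.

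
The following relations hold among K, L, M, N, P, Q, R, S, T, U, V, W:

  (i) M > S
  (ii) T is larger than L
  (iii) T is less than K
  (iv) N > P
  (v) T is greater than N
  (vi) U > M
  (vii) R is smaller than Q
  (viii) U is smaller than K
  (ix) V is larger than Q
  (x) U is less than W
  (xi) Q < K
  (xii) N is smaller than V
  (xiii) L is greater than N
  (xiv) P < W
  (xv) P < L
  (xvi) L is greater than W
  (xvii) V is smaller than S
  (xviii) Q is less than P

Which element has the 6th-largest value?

M

Piecing the relations together gives one ordering: R < Q < P < N < V < S < M < U < W < L < T < K.
Counting 6 from the largest end gives M.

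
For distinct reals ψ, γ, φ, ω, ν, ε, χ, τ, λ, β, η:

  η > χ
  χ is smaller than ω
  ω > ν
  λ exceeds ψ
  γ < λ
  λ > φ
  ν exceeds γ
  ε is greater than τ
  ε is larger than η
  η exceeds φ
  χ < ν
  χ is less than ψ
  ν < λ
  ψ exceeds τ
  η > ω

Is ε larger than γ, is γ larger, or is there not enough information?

ε

Link the given pairs in sequence: γ < ν; ν < ω; ω < η; η < ε.
Chaining these gives γ < ν < ω < η < ε.
So ε is larger.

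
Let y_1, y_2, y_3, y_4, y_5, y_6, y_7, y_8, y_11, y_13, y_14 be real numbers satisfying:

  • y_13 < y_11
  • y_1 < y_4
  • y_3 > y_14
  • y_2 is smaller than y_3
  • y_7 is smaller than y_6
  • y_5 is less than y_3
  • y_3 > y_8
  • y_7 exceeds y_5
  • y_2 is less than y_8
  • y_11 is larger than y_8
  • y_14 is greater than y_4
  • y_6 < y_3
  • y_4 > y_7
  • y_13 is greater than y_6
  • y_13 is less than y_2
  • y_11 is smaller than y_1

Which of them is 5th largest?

Piecing the relations together gives one ordering: y_5 < y_7 < y_6 < y_13 < y_2 < y_8 < y_11 < y_1 < y_4 < y_14 < y_3.
The 5th largest is y_11.

y_11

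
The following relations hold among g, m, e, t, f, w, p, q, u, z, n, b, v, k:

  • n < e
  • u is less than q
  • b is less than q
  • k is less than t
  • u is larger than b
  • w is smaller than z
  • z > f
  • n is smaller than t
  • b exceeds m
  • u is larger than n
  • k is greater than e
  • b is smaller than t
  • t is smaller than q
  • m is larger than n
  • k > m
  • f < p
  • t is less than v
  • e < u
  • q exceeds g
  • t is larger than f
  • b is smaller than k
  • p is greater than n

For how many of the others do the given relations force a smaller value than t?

6

Directly below t: n, f, b, k.
One step further: e, m (6 so far).
Nothing else is reachable below t; 6 in all.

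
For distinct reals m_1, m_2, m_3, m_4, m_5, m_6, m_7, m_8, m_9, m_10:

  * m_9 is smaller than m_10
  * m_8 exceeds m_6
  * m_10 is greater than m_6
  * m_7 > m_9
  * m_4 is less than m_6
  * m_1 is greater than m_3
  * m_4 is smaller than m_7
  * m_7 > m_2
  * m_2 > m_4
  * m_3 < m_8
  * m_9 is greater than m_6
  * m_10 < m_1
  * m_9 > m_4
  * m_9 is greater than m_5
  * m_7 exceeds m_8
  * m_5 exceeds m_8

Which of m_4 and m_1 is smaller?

Link the given pairs in sequence: m_4 < m_6; m_6 < m_8; m_8 < m_5; m_5 < m_9; m_9 < m_10; m_10 < m_1.
Together: m_4 < m_6 < m_8 < m_5 < m_9 < m_10 < m_1.
So m_4 < m_1; m_4 is the smaller of the two.

m_4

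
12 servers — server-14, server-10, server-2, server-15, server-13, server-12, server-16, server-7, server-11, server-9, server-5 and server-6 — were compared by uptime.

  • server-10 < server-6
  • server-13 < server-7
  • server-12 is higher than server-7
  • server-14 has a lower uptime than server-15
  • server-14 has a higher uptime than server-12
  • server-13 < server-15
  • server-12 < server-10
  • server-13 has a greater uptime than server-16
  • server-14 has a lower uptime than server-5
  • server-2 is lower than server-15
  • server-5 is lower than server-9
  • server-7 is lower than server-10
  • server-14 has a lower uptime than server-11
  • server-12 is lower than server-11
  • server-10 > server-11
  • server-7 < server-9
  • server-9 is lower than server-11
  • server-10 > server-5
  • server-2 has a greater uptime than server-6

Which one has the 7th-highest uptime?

Piecing the relations together gives one ordering: server-16 < server-13 < server-7 < server-12 < server-14 < server-5 < server-9 < server-11 < server-10 < server-6 < server-2 < server-15.
Counting 7 from the largest end gives server-5.

server-5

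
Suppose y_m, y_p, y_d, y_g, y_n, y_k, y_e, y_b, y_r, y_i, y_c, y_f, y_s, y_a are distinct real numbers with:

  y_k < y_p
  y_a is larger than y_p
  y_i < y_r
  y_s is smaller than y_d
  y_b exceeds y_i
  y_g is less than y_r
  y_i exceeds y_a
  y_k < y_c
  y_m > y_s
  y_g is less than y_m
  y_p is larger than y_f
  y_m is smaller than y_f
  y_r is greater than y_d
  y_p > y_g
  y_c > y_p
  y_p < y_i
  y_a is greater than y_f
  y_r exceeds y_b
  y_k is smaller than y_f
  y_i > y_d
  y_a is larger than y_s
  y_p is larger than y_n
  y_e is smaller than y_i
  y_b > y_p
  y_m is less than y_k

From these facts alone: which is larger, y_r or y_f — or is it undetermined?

Chaining the given relations: y_f < y_p < y_a < y_i < y_b < y_r.
So y_r is larger.

y_r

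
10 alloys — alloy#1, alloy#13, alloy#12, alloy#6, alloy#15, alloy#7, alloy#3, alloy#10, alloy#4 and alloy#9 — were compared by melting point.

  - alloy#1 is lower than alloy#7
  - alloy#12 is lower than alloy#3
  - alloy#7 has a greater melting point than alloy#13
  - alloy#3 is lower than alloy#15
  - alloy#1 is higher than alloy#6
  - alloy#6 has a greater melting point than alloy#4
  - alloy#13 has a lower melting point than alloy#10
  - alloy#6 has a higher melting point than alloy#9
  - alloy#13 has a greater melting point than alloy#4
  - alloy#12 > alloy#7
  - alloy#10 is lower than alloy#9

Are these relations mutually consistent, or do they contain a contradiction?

Every relation is compatible with alloy#4 < alloy#13 < alloy#10 < alloy#9 < alloy#6 < alloy#1 < alloy#7 < alloy#12 < alloy#3 < alloy#15; the set is consistent.

consistent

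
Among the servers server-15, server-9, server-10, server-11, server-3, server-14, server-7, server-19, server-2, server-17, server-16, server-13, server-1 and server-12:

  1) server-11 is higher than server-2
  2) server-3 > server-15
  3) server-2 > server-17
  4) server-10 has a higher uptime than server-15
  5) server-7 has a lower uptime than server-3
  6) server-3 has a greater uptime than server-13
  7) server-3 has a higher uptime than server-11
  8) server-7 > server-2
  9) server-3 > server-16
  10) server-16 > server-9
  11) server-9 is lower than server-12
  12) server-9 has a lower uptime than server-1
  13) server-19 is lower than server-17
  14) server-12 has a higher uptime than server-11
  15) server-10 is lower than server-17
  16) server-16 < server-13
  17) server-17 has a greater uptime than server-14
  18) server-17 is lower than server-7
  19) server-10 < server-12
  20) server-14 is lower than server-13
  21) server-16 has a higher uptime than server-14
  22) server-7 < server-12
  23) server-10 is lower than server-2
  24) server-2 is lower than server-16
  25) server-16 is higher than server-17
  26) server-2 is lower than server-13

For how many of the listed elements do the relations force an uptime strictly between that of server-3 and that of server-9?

2

The relations place server-9 below server-3. An element lies strictly between them when it is forced above server-9 and also forced below server-3.
Above server-9: {server-16, server-13, server-12, server-1}. Below server-3: {server-15, server-10, server-14, server-19, server-17, server-2, server-16, server-7, server-13, server-11}.
Intersection: {server-16, server-13} — 2.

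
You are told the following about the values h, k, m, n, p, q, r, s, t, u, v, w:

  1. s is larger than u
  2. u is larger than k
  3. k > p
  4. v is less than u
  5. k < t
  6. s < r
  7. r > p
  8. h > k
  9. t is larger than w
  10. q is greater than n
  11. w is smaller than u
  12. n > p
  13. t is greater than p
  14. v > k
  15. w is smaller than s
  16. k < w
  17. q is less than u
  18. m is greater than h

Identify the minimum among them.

p

k is not least since p < k; n is not least since p < n; h is not least since k < h; q is not least since n < q; v is not least since k < v; w is not least since k < w; u is not least since v < u; s is not least since w < s; t is not least since w < t; m is not least since h < m; r is not least since p < r.
Only p has nothing below it, so p is the minimum.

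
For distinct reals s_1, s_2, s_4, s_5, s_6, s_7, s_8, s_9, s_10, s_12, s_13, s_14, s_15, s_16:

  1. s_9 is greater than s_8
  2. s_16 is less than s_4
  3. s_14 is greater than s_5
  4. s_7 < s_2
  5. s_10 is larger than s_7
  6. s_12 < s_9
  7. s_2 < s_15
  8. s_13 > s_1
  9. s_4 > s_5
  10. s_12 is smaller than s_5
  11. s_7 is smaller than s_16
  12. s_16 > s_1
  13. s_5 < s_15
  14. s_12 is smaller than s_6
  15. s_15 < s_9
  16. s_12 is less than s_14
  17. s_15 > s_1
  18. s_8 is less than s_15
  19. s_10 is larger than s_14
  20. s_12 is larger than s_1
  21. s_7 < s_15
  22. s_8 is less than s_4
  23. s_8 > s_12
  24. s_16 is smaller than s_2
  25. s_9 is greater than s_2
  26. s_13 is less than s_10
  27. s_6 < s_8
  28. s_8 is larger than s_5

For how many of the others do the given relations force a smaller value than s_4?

7

The elements the relations force below s_4 are s_1, s_7, s_12, s_6, s_5, s_16, s_8 — no chain reaches any other.
That is 7.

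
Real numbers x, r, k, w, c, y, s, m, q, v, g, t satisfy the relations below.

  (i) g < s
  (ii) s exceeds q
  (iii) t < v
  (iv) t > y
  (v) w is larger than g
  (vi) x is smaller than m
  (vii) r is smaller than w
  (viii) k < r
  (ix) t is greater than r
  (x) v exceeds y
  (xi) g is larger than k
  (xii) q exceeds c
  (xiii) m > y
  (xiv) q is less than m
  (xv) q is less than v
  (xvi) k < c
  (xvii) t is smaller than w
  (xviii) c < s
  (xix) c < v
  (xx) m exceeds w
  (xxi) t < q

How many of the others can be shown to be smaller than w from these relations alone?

Directly below w: r, t, g.
One step further: k, y (5 so far).
No other element is forced below w by the given relations, so the count is 5.

5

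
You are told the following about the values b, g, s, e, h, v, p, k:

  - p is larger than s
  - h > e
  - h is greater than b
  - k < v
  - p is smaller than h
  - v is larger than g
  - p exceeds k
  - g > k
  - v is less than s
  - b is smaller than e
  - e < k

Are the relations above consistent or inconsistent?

consistent

The single ordering b < e < k < g < v < s < p < h satisfies every listed relation, so no contradiction arises.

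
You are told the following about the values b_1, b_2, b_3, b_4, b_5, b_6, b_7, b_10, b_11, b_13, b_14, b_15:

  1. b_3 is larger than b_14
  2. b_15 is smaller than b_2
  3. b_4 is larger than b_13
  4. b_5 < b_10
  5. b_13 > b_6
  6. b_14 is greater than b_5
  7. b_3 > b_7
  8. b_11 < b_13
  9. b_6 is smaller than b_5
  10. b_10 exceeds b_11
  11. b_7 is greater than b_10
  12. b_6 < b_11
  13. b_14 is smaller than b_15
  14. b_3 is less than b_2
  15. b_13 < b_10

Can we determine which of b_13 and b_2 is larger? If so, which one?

b_2

b_13 < b_10 and b_10 < b_7 give b_13 < b_7.
With b_7 < b_3: b_13 < b_10 < b_7 < b_3.
With b_3 < b_2: b_13 < b_10 < b_7 < b_3 < b_2.
So b_2 is larger.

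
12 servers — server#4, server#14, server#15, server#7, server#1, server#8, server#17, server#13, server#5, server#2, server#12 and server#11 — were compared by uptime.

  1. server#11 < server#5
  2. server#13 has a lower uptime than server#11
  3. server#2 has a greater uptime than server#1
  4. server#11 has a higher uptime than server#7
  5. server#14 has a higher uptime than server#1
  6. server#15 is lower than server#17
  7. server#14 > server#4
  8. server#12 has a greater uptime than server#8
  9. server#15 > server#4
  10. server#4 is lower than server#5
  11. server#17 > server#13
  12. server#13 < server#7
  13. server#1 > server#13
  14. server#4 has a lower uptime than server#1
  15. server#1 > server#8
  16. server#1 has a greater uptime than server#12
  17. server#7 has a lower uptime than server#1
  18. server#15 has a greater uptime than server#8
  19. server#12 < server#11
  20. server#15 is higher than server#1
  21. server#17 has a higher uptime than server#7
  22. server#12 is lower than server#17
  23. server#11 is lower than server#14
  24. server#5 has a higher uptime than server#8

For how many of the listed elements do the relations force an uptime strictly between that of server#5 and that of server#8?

Chaining upward from server#8 reaches: server#12, server#11, server#1, server#2, server#15, server#17, server#14.
Chaining downward from server#5 reaches: server#13, server#7, server#12, server#11, server#4.
Strictly between server#8 and server#5 are those in both lists: server#12, server#11 — 2 elements.

2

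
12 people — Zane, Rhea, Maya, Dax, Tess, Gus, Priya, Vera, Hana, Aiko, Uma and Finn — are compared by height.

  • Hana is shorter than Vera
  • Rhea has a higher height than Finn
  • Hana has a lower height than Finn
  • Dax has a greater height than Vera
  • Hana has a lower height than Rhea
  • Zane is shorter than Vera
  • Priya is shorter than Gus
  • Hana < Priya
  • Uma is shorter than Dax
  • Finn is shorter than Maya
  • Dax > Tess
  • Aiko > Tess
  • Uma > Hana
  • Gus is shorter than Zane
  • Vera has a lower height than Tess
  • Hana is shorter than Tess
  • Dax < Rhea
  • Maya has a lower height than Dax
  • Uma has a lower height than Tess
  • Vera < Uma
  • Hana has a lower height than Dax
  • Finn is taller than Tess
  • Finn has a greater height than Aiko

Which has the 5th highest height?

The consecutive relations fix a unique order: Hana < Priya < Gus < Zane < Vera < Uma < Tess < Aiko < Finn < Maya < Dax < Rhea.
Counting 5 from the largest end gives Aiko.

Aiko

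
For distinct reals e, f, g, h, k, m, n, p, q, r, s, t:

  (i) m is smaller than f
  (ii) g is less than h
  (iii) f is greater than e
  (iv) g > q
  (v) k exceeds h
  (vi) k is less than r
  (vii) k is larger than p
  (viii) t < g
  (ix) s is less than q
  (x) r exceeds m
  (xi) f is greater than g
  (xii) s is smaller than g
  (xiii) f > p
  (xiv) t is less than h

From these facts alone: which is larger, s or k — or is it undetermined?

Following the relations from s: s < q < g < h < k.
So k is larger.

k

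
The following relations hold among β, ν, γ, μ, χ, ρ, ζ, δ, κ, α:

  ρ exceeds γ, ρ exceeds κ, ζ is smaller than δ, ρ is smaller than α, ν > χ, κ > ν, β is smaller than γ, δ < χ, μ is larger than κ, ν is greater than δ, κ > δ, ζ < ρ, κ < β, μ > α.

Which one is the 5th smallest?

Chaining the given pairs: ζ < δ < χ < ν < κ < β < γ < ρ < α < μ.
Counting 5 from the smallest end gives κ.

κ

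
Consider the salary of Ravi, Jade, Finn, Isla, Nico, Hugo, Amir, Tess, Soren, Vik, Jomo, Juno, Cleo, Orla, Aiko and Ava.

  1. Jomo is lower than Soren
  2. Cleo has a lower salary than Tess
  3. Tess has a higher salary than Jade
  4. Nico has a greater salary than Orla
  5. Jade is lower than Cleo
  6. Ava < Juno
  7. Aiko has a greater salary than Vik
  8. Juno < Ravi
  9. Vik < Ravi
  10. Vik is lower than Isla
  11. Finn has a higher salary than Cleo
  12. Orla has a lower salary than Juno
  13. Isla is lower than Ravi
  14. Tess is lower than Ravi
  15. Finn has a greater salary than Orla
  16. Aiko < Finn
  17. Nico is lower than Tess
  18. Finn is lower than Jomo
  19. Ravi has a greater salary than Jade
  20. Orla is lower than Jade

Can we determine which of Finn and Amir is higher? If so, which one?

undetermined

Following every chain through Amir: nothing is chained to Amir.
Finn is not reached, and no chain runs the other way from Finn to Amir.
So the given relations leave the order of Amir and Finn undetermined.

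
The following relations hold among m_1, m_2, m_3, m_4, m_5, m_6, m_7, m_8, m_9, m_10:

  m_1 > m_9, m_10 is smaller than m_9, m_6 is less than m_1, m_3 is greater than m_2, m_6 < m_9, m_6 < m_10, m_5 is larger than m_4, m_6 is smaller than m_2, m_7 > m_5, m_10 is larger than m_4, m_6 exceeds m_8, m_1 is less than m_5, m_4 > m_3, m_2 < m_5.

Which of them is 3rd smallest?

Chaining the given pairs: m_8 < m_6 < m_2 < m_3 < m_4 < m_10 < m_9 < m_1 < m_5 < m_7.
The 3rd smallest is m_2.

m_2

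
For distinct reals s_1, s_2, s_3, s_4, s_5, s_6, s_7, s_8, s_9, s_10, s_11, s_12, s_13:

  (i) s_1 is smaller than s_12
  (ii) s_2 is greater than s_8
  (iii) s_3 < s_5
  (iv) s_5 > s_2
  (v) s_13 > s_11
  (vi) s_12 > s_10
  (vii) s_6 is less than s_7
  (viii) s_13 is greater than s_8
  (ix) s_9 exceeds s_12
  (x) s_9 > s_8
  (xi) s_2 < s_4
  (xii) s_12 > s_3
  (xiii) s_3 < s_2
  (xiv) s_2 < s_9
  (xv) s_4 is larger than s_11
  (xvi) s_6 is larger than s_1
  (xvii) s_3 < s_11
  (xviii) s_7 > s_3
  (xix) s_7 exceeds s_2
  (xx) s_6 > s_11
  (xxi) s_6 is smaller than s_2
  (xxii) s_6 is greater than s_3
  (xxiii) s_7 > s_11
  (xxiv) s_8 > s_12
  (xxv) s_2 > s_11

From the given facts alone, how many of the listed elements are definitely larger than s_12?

7

The elements the relations force above s_12 are s_8, s_2, s_13, s_7, s_5, s_9, s_4 — no chain reaches any other.
That is 7.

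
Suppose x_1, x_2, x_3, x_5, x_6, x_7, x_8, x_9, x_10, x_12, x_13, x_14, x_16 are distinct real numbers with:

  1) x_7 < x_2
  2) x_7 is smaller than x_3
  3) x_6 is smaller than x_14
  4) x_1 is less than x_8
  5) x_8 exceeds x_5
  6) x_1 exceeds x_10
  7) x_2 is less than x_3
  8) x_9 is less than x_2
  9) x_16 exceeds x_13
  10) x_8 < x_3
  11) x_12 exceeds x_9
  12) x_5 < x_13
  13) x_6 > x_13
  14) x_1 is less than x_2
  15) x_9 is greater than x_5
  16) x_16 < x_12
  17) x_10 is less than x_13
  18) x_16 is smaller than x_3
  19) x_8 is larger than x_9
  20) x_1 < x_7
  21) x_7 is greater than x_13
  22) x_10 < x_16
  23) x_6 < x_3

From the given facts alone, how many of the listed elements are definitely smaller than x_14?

Directly below x_14: x_6.
One step further: x_13 (2 so far).
One step further: x_10, x_5 (4 so far).
No other element is forced below x_14 by the given relations, so the count is 4.

4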